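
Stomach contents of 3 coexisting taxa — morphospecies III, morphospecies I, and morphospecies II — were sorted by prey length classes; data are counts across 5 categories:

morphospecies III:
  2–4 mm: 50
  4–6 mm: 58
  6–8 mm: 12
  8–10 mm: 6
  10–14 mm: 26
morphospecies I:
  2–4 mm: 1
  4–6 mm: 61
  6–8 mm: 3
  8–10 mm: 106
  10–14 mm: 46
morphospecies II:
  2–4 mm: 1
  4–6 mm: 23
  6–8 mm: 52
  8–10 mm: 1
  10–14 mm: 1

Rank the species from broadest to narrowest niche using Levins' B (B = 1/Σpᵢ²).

Proportions for morphospecies III (n=152): 50/152=0.3289, 58/152=0.3816, 12/152=0.0789, 6/152=0.0395, 26/152=0.1711
Proportions for morphospecies I (n=217): 1/217=0.0046, 61/217=0.2811, 3/217=0.0138, 106/217=0.4885, 46/217=0.2120
Proportions for morphospecies II (n=78): 1/78=0.0128, 23/78=0.2949, 52/78=0.6667, 1/78=0.0128, 1/78=0.0128
Σp_IIIᵢ² = 0.3289² + 0.3816² + 0.0789² + 0.0395² + 0.1711² = 0.108175 + 0.145619 + 0.006225 + 0.001560 + 0.029275 = 0.290854
B_III = 1 / 0.290854 = 3.4382
Σp_Iᵢ² = 0.0046² + 0.2811² + 0.0138² + 0.4885² + 0.2120² = 0.000021 + 0.079017 + 0.000190 + 0.238632 + 0.044944 = 0.362804
B_I = 1 / 0.362804 = 2.7563
Σp_IIᵢ² = 0.0128² + 0.2949² + 0.6667² + 0.0128² + 0.0128² = 0.000164 + 0.086966 + 0.444489 + 0.000164 + 0.000164 = 0.531947
B_II = 1 / 0.531947 = 1.8799
Ranking by B (broadest → narrowest): morphospecies III (3.44) > morphospecies I (2.76) > morphospecies II (1.88)

morphospecies III > morphospecies I > morphospecies II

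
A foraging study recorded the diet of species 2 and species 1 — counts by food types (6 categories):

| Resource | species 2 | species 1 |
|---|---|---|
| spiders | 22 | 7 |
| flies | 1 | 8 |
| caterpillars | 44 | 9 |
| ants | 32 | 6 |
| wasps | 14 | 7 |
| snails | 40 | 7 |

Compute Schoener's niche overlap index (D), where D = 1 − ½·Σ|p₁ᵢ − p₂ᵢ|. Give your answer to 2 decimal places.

Proportions for species 2 (n=153): 22/153=0.1438, 1/153=0.0065, 44/153=0.2876, 32/153=0.2092, 14/153=0.0915, 40/153=0.2614
Proportions for species 1 (n=44): 7/44=0.1591, 8/44=0.1818, 9/44=0.2045, 6/44=0.1364, 7/44=0.1591, 7/44=0.1591
Σ|p₁ᵢ − p₂ᵢ| = 0.0153 + 0.1753 + 0.0831 + 0.0728 + 0.0676 + 0.1023 = 0.5164
D = 1 − ½ × 0.5164 = 1 − 0.25820 = 0.74180

0.74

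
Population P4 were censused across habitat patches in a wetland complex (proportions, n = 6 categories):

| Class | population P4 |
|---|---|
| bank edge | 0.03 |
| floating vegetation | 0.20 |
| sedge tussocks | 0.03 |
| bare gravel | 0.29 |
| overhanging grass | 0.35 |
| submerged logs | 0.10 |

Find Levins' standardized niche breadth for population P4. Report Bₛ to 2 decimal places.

Σpᵢ² = 0.03² + 0.20² + 0.03² + 0.29² + 0.35² + 0.10² = 0.0009 + 0.0400 + 0.0009 + 0.0841 + 0.1225 + 0.0100 = 0.2584
B = 1 / 0.2584 = 3.8700
Bₛ = (B − 1)/(n − 1) = (3.8700 − 1)/(6 − 1) = 2.8700/5 = 0.5740

0.57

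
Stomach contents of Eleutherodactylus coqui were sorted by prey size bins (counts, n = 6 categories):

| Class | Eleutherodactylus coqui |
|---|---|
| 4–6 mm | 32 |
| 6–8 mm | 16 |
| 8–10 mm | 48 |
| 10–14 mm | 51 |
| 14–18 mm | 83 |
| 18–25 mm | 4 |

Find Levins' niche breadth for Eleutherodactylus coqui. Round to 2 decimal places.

Proportions for Eleutherodactylus coqui (n=234): 32/234=0.1368, 16/234=0.0684, 48/234=0.2051, 51/234=0.2179, 83/234=0.3547, 4/234=0.0171
Σpᵢ² = 0.1368² + 0.0684² + 0.2051² + 0.2179² + 0.3547² + 0.0171² = 0.018714 + 0.004679 + 0.042066 + 0.047480 + 0.125812 + 0.000292 = 0.239043
B = 1 / 0.239043 = 4.1833

4.18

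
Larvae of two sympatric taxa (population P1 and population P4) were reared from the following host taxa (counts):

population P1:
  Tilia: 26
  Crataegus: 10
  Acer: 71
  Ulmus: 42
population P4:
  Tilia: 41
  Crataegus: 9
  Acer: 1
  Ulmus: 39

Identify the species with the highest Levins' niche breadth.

population P1

Proportions for population P1 (n=149): 26/149=0.1745, 10/149=0.0671, 71/149=0.4765, 42/149=0.2819
Proportions for population P4 (n=90): 41/90=0.4556, 9/90=0.1000, 1/90=0.0111, 39/90=0.4333
Σp_P1ᵢ² = 0.1745² + 0.0671² + 0.4765² + 0.2819² = 0.030450 + 0.004502 + 0.227052 + 0.079468 = 0.341472
B_P1 = 1 / 0.341472 = 2.9285
Σp_P4ᵢ² = 0.4556² + 0.1000² + 0.0111² + 0.4333² = 0.207571 + 0.010000 + 0.000123 + 0.187749 = 0.405443
B_P4 = 1 / 0.405443 = 2.4664
Highest B → broadest niche (most generalist): population P1 (B = 2.93).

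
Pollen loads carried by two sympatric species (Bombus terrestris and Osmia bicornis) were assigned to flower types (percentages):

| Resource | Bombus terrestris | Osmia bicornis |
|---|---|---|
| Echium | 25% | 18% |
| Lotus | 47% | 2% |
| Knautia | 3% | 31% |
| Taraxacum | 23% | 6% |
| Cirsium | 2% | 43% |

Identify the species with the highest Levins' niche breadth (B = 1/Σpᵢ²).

Convert percentages to proportions (divide by 100).
Σp_terrᵢ² = 0.25² + 0.47² + 0.03² + 0.23² + 0.02² = 0.0625 + 0.2209 + 0.0009 + 0.0529 + 0.0004 = 0.3376
B_terr = 1 / 0.3376 = 2.9621
Σp_bicoᵢ² = 0.18² + 0.02² + 0.31² + 0.06² + 0.43² = 0.0324 + 0.0004 + 0.0961 + 0.0036 + 0.1849 = 0.3174
B_bico = 1 / 0.3174 = 3.1506
Highest B → broadest niche (most generalist): Osmia bicornis (B = 3.15).

Osmia bicornis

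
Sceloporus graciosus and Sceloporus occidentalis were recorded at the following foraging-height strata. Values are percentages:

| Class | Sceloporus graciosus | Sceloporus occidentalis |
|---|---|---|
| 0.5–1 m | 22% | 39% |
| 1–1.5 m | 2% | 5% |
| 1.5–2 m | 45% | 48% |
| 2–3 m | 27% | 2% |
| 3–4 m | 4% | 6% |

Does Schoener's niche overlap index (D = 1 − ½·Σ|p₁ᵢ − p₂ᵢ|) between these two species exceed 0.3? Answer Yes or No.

Yes

Convert percentages to proportions (divide by 100).
Σ|p₁ᵢ − p₂ᵢ| = 0.17 + 0.03 + 0.03 + 0.25 + 0.02 = 0.50
D = 1 − ½ × 0.50 = 1 − 0.250 = 0.7500
D = 0.7500 > 0.3 → Yes.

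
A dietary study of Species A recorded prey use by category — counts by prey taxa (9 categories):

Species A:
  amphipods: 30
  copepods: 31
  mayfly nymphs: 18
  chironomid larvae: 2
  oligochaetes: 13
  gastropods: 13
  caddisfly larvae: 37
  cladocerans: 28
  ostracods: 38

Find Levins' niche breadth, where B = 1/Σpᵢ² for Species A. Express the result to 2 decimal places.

7.20

Proportions for Species A (n=210): 30/210=0.1429, 31/210=0.1476, 18/210=0.0857, 2/210=0.0095, 13/210=0.0619, 13/210=0.0619, 37/210=0.1762, 28/210=0.1333, 38/210=0.1810
Σpᵢ² = 0.1429² + 0.1476² + 0.0857² + 0.0095² + 0.0619² + 0.0619² + 0.1762² + 0.1333² + 0.1810² = 0.020420 + 0.021786 + 0.007344 + 0.000090 + 0.003832 + 0.003832 + 0.031046 + 0.017769 + 0.032761 = 0.138880
B = 1 / 0.138880 = 7.2005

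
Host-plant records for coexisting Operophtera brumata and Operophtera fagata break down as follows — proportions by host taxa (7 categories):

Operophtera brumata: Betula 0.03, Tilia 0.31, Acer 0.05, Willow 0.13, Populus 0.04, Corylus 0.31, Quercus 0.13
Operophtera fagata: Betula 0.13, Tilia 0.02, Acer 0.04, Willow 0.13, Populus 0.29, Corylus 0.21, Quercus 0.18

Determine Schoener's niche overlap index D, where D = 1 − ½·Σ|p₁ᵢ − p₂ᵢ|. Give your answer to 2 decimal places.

0.60

Σ|p₁ᵢ − p₂ᵢ| = 0.10 + 0.29 + 0.01 + 0.00 + 0.25 + 0.10 + 0.05 = 0.80
D = 1 − ½ × 0.80 = 1 − 0.400 = 0.6000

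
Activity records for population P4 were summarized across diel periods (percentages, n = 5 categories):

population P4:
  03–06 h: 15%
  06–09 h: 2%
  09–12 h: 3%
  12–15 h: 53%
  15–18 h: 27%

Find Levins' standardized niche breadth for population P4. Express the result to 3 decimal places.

Convert percentages to proportions (divide by 100).
Σpᵢ² = 0.15² + 0.02² + 0.03² + 0.53² + 0.27² = 0.0225 + 0.0004 + 0.0009 + 0.2809 + 0.0729 = 0.3776
B = 1 / 0.3776 = 2.64831
Bₛ = (B − 1)/(n − 1) = (2.64831 − 1)/(5 − 1) = 1.64831/4 = 0.41208

0.412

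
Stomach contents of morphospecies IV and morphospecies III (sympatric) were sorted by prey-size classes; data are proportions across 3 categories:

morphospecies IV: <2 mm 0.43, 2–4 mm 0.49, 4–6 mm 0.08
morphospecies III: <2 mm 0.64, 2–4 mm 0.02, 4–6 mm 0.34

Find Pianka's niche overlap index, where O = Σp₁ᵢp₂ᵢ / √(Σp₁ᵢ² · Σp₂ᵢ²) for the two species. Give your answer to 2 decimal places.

Σ p₁ᵢp₂ᵢ = 0.2752 + 0.0098 + 0.0272 = 0.3122
Σp_1ᵢ² = 0.43² + 0.49² + 0.08² = 0.1849 + 0.2401 + 0.0064 = 0.4314
Σp_2ᵢ² = 0.64² + 0.02² + 0.34² = 0.4096 + 0.0004 + 0.1156 = 0.5256
O = 0.3122 / √(0.4314 × 0.5256) = 0.3122 / 0.47618 = 0.6556

0.66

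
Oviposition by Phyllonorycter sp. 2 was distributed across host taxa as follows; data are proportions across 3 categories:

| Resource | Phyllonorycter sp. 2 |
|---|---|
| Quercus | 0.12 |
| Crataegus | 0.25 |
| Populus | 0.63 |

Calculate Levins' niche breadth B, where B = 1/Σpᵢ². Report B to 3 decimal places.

Σpᵢ² = 0.12² + 0.25² + 0.63² = 0.0144 + 0.0625 + 0.3969 = 0.4738
B = 1 / 0.4738 = 2.11060

2.111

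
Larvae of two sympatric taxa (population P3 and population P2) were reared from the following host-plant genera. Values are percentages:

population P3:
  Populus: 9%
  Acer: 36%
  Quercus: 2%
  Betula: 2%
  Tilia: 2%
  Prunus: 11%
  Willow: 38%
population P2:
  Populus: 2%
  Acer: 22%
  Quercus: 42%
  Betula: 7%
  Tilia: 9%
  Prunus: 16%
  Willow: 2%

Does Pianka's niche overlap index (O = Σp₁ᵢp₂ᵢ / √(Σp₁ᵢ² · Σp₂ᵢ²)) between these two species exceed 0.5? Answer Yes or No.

No

Convert percentages to proportions (divide by 100).
Σ p₁ᵢp₂ᵢ = 0.0018 + 0.0792 + 0.0084 + 0.0014 + 0.0018 + 0.0176 + 0.0076 = 0.1178
Σp_1ᵢ² = 0.09² + 0.36² + 0.02² + 0.02² + 0.02² + 0.11² + 0.38² = 0.0081 + 0.1296 + 0.0004 + 0.0004 + 0.0004 + 0.0121 + 0.1444 = 0.2954
Σp_2ᵢ² = 0.02² + 0.22² + 0.42² + 0.07² + 0.09² + 0.16² + 0.02² = 0.0004 + 0.0484 + 0.1764 + 0.0049 + 0.0081 + 0.0256 + 0.0004 = 0.2642
O = 0.1178 / √(0.2954 × 0.2642) = 0.1178 / 0.27936 = 0.4217
O = 0.4217 < 0.5 → No.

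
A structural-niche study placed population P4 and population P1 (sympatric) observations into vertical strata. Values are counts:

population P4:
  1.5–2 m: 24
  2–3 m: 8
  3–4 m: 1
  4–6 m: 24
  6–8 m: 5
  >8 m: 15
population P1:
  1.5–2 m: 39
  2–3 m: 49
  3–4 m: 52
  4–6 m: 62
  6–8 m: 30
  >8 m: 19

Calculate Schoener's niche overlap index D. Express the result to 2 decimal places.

0.66

Proportions for population P4 (n=77): 24/77=0.3117, 8/77=0.1039, 1/77=0.0130, 24/77=0.3117, 5/77=0.0649, 15/77=0.1948
Proportions for population P1 (n=251): 39/251=0.1554, 49/251=0.1952, 52/251=0.2072, 62/251=0.2470, 30/251=0.1195, 19/251=0.0757
Σ|p₁ᵢ − p₂ᵢ| = 0.1563 + 0.0913 + 0.1942 + 0.0647 + 0.0546 + 0.1191 = 0.6802
D = 1 − ½ × 0.6802 = 1 − 0.34010 = 0.65990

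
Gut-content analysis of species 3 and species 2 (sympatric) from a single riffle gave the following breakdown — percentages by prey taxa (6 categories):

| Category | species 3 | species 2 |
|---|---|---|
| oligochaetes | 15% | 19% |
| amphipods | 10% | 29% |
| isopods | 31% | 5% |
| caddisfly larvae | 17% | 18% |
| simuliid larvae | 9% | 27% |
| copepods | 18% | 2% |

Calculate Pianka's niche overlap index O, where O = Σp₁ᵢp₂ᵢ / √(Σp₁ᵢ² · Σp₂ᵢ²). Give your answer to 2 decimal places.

Convert percentages to proportions (divide by 100).
Σ p₁ᵢp₂ᵢ = 0.0285 + 0.0290 + 0.0155 + 0.0306 + 0.0243 + 0.0036 = 0.1315
Σp_1ᵢ² = 0.15² + 0.10² + 0.31² + 0.17² + 0.09² + 0.18² = 0.0225 + 0.0100 + 0.0961 + 0.0289 + 0.0081 + 0.0324 = 0.1980
Σp_2ᵢ² = 0.19² + 0.29² + 0.05² + 0.18² + 0.27² + 0.02² = 0.0361 + 0.0841 + 0.0025 + 0.0324 + 0.0729 + 0.0004 = 0.2284
O = 0.1315 / √(0.1980 × 0.2284) = 0.1315 / 0.21266 = 0.6184

0.62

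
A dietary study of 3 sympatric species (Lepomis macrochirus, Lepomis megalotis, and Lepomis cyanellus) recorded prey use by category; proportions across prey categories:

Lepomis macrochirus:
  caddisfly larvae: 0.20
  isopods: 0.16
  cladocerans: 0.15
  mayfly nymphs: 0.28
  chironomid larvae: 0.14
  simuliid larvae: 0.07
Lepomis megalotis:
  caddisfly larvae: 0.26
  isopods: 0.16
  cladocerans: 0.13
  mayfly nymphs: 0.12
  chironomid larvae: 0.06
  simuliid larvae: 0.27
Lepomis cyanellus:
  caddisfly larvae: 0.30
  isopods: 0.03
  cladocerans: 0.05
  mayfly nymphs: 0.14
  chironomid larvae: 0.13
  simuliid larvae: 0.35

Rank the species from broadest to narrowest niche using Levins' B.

Lepomis macrochirus > Lepomis megalotis > Lepomis cyanellus

Σp_macrᵢ² = 0.20² + 0.16² + 0.15² + 0.28² + 0.14² + 0.07² = 0.0400 + 0.0256 + 0.0225 + 0.0784 + 0.0196 + 0.0049 = 0.1910
B_macr = 1 / 0.1910 = 5.2356
Σp_megaᵢ² = 0.26² + 0.16² + 0.13² + 0.12² + 0.06² + 0.27² = 0.0676 + 0.0256 + 0.0169 + 0.0144 + 0.0036 + 0.0729 = 0.2010
B_mega = 1 / 0.2010 = 4.9751
Σp_cyanᵢ² = 0.30² + 0.03² + 0.05² + 0.14² + 0.13² + 0.35² = 0.0900 + 0.0009 + 0.0025 + 0.0196 + 0.0169 + 0.1225 = 0.2524
B_cyan = 1 / 0.2524 = 3.9620
Ranking by B (broadest → narrowest): Lepomis macrochirus (5.24) > Lepomis megalotis (4.98) > Lepomis cyanellus (3.96)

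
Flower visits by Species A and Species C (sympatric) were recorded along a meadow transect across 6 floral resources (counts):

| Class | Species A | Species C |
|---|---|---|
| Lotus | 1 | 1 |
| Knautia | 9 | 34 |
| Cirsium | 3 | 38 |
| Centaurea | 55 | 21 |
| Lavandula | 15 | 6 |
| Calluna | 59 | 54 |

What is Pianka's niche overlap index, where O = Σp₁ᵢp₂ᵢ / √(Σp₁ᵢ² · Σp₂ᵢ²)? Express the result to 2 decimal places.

Proportions for Species A (n=142): 1/142=0.0070, 9/142=0.0634, 3/142=0.0211, 55/142=0.3873, 15/142=0.1056, 59/142=0.4155
Proportions for Species C (n=154): 1/154=0.0065, 34/154=0.2208, 38/154=0.2468, 21/154=0.1364, 6/154=0.0390, 54/154=0.3506
Σ p₁ᵢp₂ᵢ = 0.000046 + 0.013999 + 0.005207 + 0.052828 + 0.004118 + 0.145674 = 0.221872
Σp_1ᵢ² = 0.0070² + 0.0634² + 0.0211² + 0.3873² + 0.1056² + 0.4155² = 0.000049 + 0.004020 + 0.000445 + 0.150001 + 0.011151 + 0.172640 = 0.338306
Σp_2ᵢ² = 0.0065² + 0.2208² + 0.2468² + 0.1364² + 0.0390² + 0.3506² = 0.000042 + 0.048753 + 0.060910 + 0.018605 + 0.001521 + 0.122920 = 0.252751
O = 0.221872 / √(0.338306 × 0.252751) = 0.221872 / 0.2924161 = 0.7588

0.76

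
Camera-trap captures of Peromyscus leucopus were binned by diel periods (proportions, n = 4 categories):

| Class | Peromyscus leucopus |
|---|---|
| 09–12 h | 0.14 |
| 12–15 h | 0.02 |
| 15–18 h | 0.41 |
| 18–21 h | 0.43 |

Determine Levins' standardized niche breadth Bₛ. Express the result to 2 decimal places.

Σpᵢ² = 0.14² + 0.02² + 0.41² + 0.43² = 0.0196 + 0.0004 + 0.1681 + 0.1849 = 0.3730
B = 1 / 0.3730 = 2.6810
Bₛ = (B − 1)/(n − 1) = (2.6810 − 1)/(4 − 1) = 1.6810/3 = 0.5603

0.56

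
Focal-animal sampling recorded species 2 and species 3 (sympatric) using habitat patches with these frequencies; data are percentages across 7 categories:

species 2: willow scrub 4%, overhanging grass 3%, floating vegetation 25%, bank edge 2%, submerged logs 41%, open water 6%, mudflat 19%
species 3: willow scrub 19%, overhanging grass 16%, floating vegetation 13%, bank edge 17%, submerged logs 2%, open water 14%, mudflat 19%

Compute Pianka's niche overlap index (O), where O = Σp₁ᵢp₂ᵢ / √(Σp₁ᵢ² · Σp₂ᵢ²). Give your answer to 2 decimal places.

0.48

Convert percentages to proportions (divide by 100).
Σ p₁ᵢp₂ᵢ = 0.0076 + 0.0048 + 0.0325 + 0.0034 + 0.0082 + 0.0084 + 0.0361 = 0.1010
Σp_1ᵢ² = 0.04² + 0.03² + 0.25² + 0.02² + 0.41² + 0.06² + 0.19² = 0.0016 + 0.0009 + 0.0625 + 0.0004 + 0.1681 + 0.0036 + 0.0361 = 0.2732
Σp_2ᵢ² = 0.19² + 0.16² + 0.13² + 0.17² + 0.02² + 0.14² + 0.19² = 0.0361 + 0.0256 + 0.0169 + 0.0289 + 0.0004 + 0.0196 + 0.0361 = 0.1636
O = 0.1010 / √(0.2732 × 0.1636) = 0.1010 / 0.21141 = 0.4777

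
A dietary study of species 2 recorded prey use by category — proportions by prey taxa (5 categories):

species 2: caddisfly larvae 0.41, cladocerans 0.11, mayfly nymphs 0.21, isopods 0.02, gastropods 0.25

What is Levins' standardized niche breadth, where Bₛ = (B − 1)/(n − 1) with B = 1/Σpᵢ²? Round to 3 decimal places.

0.620

Σpᵢ² = 0.41² + 0.11² + 0.21² + 0.02² + 0.25² = 0.1681 + 0.0121 + 0.0441 + 0.0004 + 0.0625 = 0.2872
B = 1 / 0.2872 = 3.48189
Bₛ = (B − 1)/(n − 1) = (3.48189 − 1)/(5 − 1) = 2.48189/4 = 0.62047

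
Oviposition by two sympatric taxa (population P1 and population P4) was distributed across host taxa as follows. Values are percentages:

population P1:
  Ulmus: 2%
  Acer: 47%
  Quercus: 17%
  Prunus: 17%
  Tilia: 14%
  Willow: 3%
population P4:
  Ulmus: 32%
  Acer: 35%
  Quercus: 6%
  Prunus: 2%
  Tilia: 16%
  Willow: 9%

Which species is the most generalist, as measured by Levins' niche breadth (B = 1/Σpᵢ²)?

Convert percentages to proportions (divide by 100).
Σp_P1ᵢ² = 0.02² + 0.47² + 0.17² + 0.17² + 0.14² + 0.03² = 0.0004 + 0.2209 + 0.0289 + 0.0289 + 0.0196 + 0.0009 = 0.2996
B_P1 = 1 / 0.2996 = 3.3378
Σp_P4ᵢ² = 0.32² + 0.35² + 0.06² + 0.02² + 0.16² + 0.09² = 0.1024 + 0.1225 + 0.0036 + 0.0004 + 0.0256 + 0.0081 = 0.2626
B_P4 = 1 / 0.2626 = 3.8081
Highest B → broadest niche (most generalist): population P4 (B = 3.81).

population P4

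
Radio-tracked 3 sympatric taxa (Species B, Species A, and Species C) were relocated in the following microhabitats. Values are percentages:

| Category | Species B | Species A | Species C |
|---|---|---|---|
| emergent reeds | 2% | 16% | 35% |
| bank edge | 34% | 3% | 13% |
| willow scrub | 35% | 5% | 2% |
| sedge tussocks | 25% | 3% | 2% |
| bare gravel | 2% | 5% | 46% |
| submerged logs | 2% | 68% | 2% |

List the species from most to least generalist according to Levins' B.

Species B > Species C > Species A

Convert percentages to proportions (divide by 100).
Σp_Bᵢ² = 0.02² + 0.34² + 0.35² + 0.25² + 0.02² + 0.02² = 0.0004 + 0.1156 + 0.1225 + 0.0625 + 0.0004 + 0.0004 = 0.3018
B_B = 1 / 0.3018 = 3.3135
Σp_Aᵢ² = 0.16² + 0.03² + 0.05² + 0.03² + 0.05² + 0.68² = 0.0256 + 0.0009 + 0.0025 + 0.0009 + 0.0025 + 0.4624 = 0.4948
B_A = 1 / 0.4948 = 2.0210
Σp_Cᵢ² = 0.35² + 0.13² + 0.02² + 0.02² + 0.46² + 0.02² = 0.1225 + 0.0169 + 0.0004 + 0.0004 + 0.2116 + 0.0004 = 0.3522
B_C = 1 / 0.3522 = 2.8393
Ranking by B (broadest → narrowest): Species B (3.31) > Species C (2.84) > Species A (2.02)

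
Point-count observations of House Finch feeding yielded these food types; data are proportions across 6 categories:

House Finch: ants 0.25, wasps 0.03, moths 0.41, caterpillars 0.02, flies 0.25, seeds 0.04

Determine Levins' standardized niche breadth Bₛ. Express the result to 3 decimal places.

Σpᵢ² = 0.25² + 0.03² + 0.41² + 0.02² + 0.25² + 0.04² = 0.0625 + 0.0009 + 0.1681 + 0.0004 + 0.0625 + 0.0016 = 0.2960
B = 1 / 0.2960 = 3.37838
Bₛ = (B − 1)/(n − 1) = (3.37838 − 1)/(6 − 1) = 2.37838/5 = 0.47568

0.476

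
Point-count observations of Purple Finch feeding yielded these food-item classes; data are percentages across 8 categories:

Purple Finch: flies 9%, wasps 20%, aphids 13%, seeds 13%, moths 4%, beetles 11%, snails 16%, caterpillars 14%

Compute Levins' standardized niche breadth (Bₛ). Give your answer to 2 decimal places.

0.87

Convert percentages to proportions (divide by 100).
Σpᵢ² = 0.09² + 0.20² + 0.13² + 0.13² + 0.04² + 0.11² + 0.16² + 0.14² = 0.0081 + 0.0400 + 0.0169 + 0.0169 + 0.0016 + 0.0121 + 0.0256 + 0.0196 = 0.1408
B = 1 / 0.1408 = 7.1023
Bₛ = (B − 1)/(n − 1) = (7.1023 − 1)/(8 − 1) = 6.1023/7 = 0.8718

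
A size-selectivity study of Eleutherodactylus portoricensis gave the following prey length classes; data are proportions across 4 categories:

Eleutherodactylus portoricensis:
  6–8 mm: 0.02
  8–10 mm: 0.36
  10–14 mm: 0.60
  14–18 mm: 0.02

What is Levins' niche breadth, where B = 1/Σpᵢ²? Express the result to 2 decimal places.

2.04

Σpᵢ² = 0.02² + 0.36² + 0.60² + 0.02² = 0.0004 + 0.1296 + 0.3600 + 0.0004 = 0.4904
B = 1 / 0.4904 = 2.0392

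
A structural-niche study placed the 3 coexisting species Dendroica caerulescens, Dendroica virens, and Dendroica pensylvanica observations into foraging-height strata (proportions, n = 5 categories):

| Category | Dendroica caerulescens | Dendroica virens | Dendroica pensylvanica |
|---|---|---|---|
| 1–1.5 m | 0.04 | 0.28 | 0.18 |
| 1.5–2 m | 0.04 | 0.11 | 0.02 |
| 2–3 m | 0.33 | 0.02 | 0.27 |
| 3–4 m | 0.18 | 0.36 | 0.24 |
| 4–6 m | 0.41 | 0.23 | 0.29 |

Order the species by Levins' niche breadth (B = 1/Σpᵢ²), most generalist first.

Dendroica pensylvanica > Dendroica virens > Dendroica caerulescens

Σp_caerᵢ² = 0.04² + 0.04² + 0.33² + 0.18² + 0.41² = 0.0016 + 0.0016 + 0.1089 + 0.0324 + 0.1681 = 0.3126
B_caer = 1 / 0.3126 = 3.1990
Σp_vireᵢ² = 0.28² + 0.11² + 0.02² + 0.36² + 0.23² = 0.0784 + 0.0121 + 0.0004 + 0.1296 + 0.0529 = 0.2734
B_vire = 1 / 0.2734 = 3.6576
Σp_pensᵢ² = 0.18² + 0.02² + 0.27² + 0.24² + 0.29² = 0.0324 + 0.0004 + 0.0729 + 0.0576 + 0.0841 = 0.2474
B_pens = 1 / 0.2474 = 4.0420
Ranking by B (broadest → narrowest): Dendroica pensylvanica (4.04) > Dendroica virens (3.66) > Dendroica caerulescens (3.20)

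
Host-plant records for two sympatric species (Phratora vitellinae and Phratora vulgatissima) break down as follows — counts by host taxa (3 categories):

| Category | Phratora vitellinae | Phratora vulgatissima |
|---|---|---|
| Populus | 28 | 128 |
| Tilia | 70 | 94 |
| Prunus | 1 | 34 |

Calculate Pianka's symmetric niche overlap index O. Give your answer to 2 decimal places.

Proportions for Phratora vitellinae (n=99): 28/99=0.2828, 70/99=0.7071, 1/99=0.0101
Proportions for Phratora vulgatissima (n=256): 128/256=0.5000, 94/256=0.3672, 34/256=0.1328
Σ p₁ᵢp₂ᵢ = 0.141400 + 0.259647 + 0.001341 = 0.402388
Σp_1ᵢ² = 0.2828² + 0.7071² + 0.0101² = 0.079976 + 0.499990 + 0.000102 = 0.580068
Σp_2ᵢ² = 0.5000² + 0.3672² + 0.1328² = 0.250000 + 0.134836 + 0.017636 = 0.402472
O = 0.402388 / √(0.580068 × 0.402472) = 0.402388 / 0.4831782 = 0.8328

0.83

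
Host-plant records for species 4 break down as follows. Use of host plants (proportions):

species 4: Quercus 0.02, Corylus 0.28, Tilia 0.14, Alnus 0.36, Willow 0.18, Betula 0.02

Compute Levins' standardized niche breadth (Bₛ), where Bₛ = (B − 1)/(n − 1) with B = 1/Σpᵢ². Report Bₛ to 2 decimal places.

0.57

Σpᵢ² = 0.02² + 0.28² + 0.14² + 0.36² + 0.18² + 0.02² = 0.0004 + 0.0784 + 0.0196 + 0.1296 + 0.0324 + 0.0004 = 0.2608
B = 1 / 0.2608 = 3.8344
Bₛ = (B − 1)/(n − 1) = (3.8344 − 1)/(6 − 1) = 2.8344/5 = 0.5669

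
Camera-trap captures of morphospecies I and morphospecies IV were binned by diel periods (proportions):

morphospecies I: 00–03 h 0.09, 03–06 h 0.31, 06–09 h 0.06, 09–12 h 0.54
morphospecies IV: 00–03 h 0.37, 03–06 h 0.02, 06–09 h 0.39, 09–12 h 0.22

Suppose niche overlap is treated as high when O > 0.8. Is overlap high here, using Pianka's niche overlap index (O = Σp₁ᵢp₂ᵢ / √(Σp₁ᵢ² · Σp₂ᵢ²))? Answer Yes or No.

No

Σ p₁ᵢp₂ᵢ = 0.0333 + 0.0062 + 0.0234 + 0.1188 = 0.1817
Σp_1ᵢ² = 0.09² + 0.31² + 0.06² + 0.54² = 0.0081 + 0.0961 + 0.0036 + 0.2916 = 0.3994
Σp_2ᵢ² = 0.37² + 0.02² + 0.39² + 0.22² = 0.1369 + 0.0004 + 0.1521 + 0.0484 = 0.3378
O = 0.1817 / √(0.3994 × 0.3378) = 0.1817 / 0.36731 = 0.4947
O = 0.4947 < 0.8 → No.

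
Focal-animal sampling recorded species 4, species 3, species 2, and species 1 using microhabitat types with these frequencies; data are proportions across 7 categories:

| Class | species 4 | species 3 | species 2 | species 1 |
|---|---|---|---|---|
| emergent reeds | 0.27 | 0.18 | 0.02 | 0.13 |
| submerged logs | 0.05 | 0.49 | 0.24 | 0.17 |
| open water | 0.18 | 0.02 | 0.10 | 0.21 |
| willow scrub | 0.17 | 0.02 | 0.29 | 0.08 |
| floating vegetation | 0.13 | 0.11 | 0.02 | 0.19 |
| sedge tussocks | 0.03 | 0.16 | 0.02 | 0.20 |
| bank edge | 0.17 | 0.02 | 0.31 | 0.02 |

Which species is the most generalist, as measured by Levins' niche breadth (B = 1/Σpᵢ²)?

species 1

Σp_4ᵢ² = 0.27² + 0.05² + 0.18² + 0.17² + 0.13² + 0.03² + 0.17² = 0.0729 + 0.0025 + 0.0324 + 0.0289 + 0.0169 + 0.0009 + 0.0289 = 0.1834
B_4 = 1 / 0.1834 = 5.4526
Σp_3ᵢ² = 0.18² + 0.49² + 0.02² + 0.02² + 0.11² + 0.16² + 0.02² = 0.0324 + 0.2401 + 0.0004 + 0.0004 + 0.0121 + 0.0256 + 0.0004 = 0.3114
B_3 = 1 / 0.3114 = 3.2113
Σp_2ᵢ² = 0.02² + 0.24² + 0.10² + 0.29² + 0.02² + 0.02² + 0.31² = 0.0004 + 0.0576 + 0.0100 + 0.0841 + 0.0004 + 0.0004 + 0.0961 = 0.2490
B_2 = 1 / 0.2490 = 4.0161
Σp_1ᵢ² = 0.13² + 0.17² + 0.21² + 0.08² + 0.19² + 0.20² + 0.02² = 0.0169 + 0.0289 + 0.0441 + 0.0064 + 0.0361 + 0.0400 + 0.0004 = 0.1728
B_1 = 1 / 0.1728 = 5.7870
Highest B → broadest niche (most generalist): species 1 (B = 5.79).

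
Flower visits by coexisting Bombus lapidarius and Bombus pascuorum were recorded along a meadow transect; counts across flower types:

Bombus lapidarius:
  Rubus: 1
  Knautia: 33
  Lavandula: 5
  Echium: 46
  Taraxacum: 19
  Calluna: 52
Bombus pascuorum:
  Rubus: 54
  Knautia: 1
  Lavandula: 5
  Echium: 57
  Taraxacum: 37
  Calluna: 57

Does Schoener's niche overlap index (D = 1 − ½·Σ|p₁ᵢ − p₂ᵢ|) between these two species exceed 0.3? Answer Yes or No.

Yes

Proportions for Bombus lapidarius (n=156): 1/156=0.0064, 33/156=0.2115, 5/156=0.0321, 46/156=0.2949, 19/156=0.1218, 52/156=0.3333
Proportions for Bombus pascuorum (n=211): 54/211=0.2559, 1/211=0.0047, 5/211=0.0237, 57/211=0.2701, 37/211=0.1754, 57/211=0.2701
Σ|p₁ᵢ − p₂ᵢ| = 0.2495 + 0.2068 + 0.0084 + 0.0248 + 0.0536 + 0.0632 = 0.6063
D = 1 − ½ × 0.6063 = 1 − 0.30315 = 0.69685
D = 0.69685 > 0.3 → Yes.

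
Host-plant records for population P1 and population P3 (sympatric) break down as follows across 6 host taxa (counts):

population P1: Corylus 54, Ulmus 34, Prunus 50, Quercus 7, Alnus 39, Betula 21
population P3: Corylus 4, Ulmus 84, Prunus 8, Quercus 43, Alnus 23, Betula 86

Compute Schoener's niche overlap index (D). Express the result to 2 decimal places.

Proportions for population P1 (n=205): 54/205=0.2634, 34/205=0.1659, 50/205=0.2439, 7/205=0.0341, 39/205=0.1902, 21/205=0.1024
Proportions for population P3 (n=248): 4/248=0.0161, 84/248=0.3387, 8/248=0.0323, 43/248=0.1734, 23/248=0.0927, 86/248=0.3468
Σ|p₁ᵢ − p₂ᵢ| = 0.2473 + 0.1728 + 0.2116 + 0.1393 + 0.0975 + 0.2444 = 1.1129
D = 1 − ½ × 1.1129 = 1 − 0.55645 = 0.44355

0.44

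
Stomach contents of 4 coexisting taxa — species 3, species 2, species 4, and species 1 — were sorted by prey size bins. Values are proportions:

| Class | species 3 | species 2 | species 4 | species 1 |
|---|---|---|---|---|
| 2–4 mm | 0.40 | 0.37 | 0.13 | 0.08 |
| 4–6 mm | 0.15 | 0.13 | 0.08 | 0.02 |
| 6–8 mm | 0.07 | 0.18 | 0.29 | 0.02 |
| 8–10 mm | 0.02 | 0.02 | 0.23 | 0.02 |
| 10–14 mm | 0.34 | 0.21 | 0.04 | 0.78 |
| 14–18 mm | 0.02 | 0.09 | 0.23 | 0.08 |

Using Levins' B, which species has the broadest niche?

Σp_3ᵢ² = 0.40² + 0.15² + 0.07² + 0.02² + 0.34² + 0.02² = 0.1600 + 0.0225 + 0.0049 + 0.0004 + 0.1156 + 0.0004 = 0.3038
B_3 = 1 / 0.3038 = 3.2916
Σp_2ᵢ² = 0.37² + 0.13² + 0.18² + 0.02² + 0.21² + 0.09² = 0.1369 + 0.0169 + 0.0324 + 0.0004 + 0.0441 + 0.0081 = 0.2388
B_2 = 1 / 0.2388 = 4.1876
Σp_4ᵢ² = 0.13² + 0.08² + 0.29² + 0.23² + 0.04² + 0.23² = 0.0169 + 0.0064 + 0.0841 + 0.0529 + 0.0016 + 0.0529 = 0.2148
B_4 = 1 / 0.2148 = 4.6555
Σp_1ᵢ² = 0.08² + 0.02² + 0.02² + 0.02² + 0.78² + 0.08² = 0.0064 + 0.0004 + 0.0004 + 0.0004 + 0.6084 + 0.0064 = 0.6224
B_1 = 1 / 0.6224 = 1.6067
Highest B → broadest niche (most generalist): species 4 (B = 4.66).

species 4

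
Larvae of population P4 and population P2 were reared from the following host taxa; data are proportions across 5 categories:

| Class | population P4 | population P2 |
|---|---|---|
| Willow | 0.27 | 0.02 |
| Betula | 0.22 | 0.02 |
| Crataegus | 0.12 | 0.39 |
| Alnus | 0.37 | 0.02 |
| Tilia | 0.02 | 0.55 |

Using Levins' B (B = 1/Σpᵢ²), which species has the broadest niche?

Σp_P4ᵢ² = 0.27² + 0.22² + 0.12² + 0.37² + 0.02² = 0.0729 + 0.0484 + 0.0144 + 0.1369 + 0.0004 = 0.2730
B_P4 = 1 / 0.2730 = 3.6630
Σp_P2ᵢ² = 0.02² + 0.02² + 0.39² + 0.02² + 0.55² = 0.0004 + 0.0004 + 0.1521 + 0.0004 + 0.3025 = 0.4558
B_P2 = 1 / 0.4558 = 2.1939
Highest B → broadest niche (most generalist): population P4 (B = 3.66).

population P4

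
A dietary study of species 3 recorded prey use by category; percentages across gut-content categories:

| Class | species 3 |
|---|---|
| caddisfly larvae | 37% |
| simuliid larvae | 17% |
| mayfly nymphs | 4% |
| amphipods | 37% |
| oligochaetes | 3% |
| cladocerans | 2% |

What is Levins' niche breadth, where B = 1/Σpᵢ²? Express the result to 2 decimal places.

Convert percentages to proportions (divide by 100).
Σpᵢ² = 0.37² + 0.17² + 0.04² + 0.37² + 0.03² + 0.02² = 0.1369 + 0.0289 + 0.0016 + 0.1369 + 0.0009 + 0.0004 = 0.3056
B = 1 / 0.3056 = 3.2723

3.27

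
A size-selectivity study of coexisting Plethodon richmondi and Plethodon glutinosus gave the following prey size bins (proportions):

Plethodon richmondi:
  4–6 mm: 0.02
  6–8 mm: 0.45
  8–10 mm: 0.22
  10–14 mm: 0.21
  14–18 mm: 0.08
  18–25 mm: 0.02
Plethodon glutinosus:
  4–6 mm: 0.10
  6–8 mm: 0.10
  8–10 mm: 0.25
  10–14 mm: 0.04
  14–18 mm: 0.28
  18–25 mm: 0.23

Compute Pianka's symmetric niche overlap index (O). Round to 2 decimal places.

Σ p₁ᵢp₂ᵢ = 0.0020 + 0.0450 + 0.0550 + 0.0084 + 0.0224 + 0.0046 = 0.1374
Σp_1ᵢ² = 0.02² + 0.45² + 0.22² + 0.21² + 0.08² + 0.02² = 0.0004 + 0.2025 + 0.0484 + 0.0441 + 0.0064 + 0.0004 = 0.3022
Σp_2ᵢ² = 0.10² + 0.10² + 0.25² + 0.04² + 0.28² + 0.23² = 0.0100 + 0.0100 + 0.0625 + 0.0016 + 0.0784 + 0.0529 = 0.2154
O = 0.1374 / √(0.3022 × 0.2154) = 0.1374 / 0.25514 = 0.5385

0.54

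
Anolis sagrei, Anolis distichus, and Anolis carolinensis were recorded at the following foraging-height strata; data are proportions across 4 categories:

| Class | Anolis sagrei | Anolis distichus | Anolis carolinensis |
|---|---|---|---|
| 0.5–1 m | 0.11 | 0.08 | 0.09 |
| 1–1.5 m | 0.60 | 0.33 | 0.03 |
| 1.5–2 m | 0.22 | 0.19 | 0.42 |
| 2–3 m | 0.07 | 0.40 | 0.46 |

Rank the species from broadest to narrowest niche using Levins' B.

Σp_sagrᵢ² = 0.11² + 0.60² + 0.22² + 0.07² = 0.0121 + 0.3600 + 0.0484 + 0.0049 = 0.4254
B_sagr = 1 / 0.4254 = 2.3507
Σp_distᵢ² = 0.08² + 0.33² + 0.19² + 0.40² = 0.0064 + 0.1089 + 0.0361 + 0.1600 = 0.3114
B_dist = 1 / 0.3114 = 3.2113
Σp_caroᵢ² = 0.09² + 0.03² + 0.42² + 0.46² = 0.0081 + 0.0009 + 0.1764 + 0.2116 = 0.3970
B_caro = 1 / 0.3970 = 2.5189
Ranking by B (broadest → narrowest): Anolis distichus (3.21) > Anolis carolinensis (2.52) > Anolis sagrei (2.35)

Anolis distichus > Anolis carolinensis > Anolis sagrei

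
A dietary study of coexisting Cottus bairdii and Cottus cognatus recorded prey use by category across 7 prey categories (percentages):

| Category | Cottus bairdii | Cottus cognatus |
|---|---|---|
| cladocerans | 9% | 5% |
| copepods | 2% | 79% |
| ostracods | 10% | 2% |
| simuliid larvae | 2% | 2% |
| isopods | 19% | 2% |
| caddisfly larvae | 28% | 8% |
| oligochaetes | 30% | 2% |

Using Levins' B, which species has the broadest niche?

Convert percentages to proportions (divide by 100).
Σp_bairᵢ² = 0.09² + 0.02² + 0.10² + 0.02² + 0.19² + 0.28² + 0.30² = 0.0081 + 0.0004 + 0.0100 + 0.0004 + 0.0361 + 0.0784 + 0.0900 = 0.2234
B_bair = 1 / 0.2234 = 4.4763
Σp_cognᵢ² = 0.05² + 0.79² + 0.02² + 0.02² + 0.02² + 0.08² + 0.02² = 0.0025 + 0.6241 + 0.0004 + 0.0004 + 0.0004 + 0.0064 + 0.0004 = 0.6346
B_cogn = 1 / 0.6346 = 1.5758
Highest B → broadest niche (most generalist): Cottus bairdii (B = 4.48).

Cottus bairdii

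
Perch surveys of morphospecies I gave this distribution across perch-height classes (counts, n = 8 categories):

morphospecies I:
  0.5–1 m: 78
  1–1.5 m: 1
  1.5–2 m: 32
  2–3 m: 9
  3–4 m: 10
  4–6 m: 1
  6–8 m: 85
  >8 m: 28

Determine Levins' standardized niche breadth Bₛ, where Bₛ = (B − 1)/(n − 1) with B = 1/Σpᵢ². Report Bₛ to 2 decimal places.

0.41

Proportions for morphospecies I (n=244): 78/244=0.3197, 1/244=0.0041, 32/244=0.1311, 9/244=0.0369, 10/244=0.0410, 1/244=0.0041, 85/244=0.3484, 28/244=0.1148
Σpᵢ² = 0.3197² + 0.0041² + 0.1311² + 0.0369² + 0.0410² + 0.0041² + 0.3484² + 0.1148² = 0.102208 + 0.000017 + 0.017187 + 0.001362 + 0.001681 + 0.000017 + 0.121383 + 0.013179 = 0.257034
B = 1 / 0.257034 = 3.8905
Bₛ = (B − 1)/(n − 1) = (3.8905 − 1)/(8 − 1) = 2.8905/7 = 0.4129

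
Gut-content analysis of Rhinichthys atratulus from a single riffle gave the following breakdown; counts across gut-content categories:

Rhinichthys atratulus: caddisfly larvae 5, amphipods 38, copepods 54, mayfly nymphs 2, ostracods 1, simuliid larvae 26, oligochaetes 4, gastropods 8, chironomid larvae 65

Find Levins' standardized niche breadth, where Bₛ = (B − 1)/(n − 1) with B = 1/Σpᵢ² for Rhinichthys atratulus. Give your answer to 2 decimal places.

0.42

Proportions for Rhinichthys atratulus (n=203): 5/203=0.0246, 38/203=0.1872, 54/203=0.2660, 2/203=0.0099, 1/203=0.0049, 26/203=0.1281, 4/203=0.0197, 8/203=0.0394, 65/203=0.3202
Σpᵢ² = 0.0246² + 0.1872² + 0.2660² + 0.0099² + 0.0049² + 0.1281² + 0.0197² + 0.0394² + 0.3202² = 0.000605 + 0.035044 + 0.070756 + 0.000098 + 0.000024 + 0.016410 + 0.000388 + 0.001552 + 0.102528 = 0.227405
B = 1 / 0.227405 = 4.3974
Bₛ = (B − 1)/(n − 1) = (4.3974 − 1)/(9 − 1) = 3.3974/8 = 0.4247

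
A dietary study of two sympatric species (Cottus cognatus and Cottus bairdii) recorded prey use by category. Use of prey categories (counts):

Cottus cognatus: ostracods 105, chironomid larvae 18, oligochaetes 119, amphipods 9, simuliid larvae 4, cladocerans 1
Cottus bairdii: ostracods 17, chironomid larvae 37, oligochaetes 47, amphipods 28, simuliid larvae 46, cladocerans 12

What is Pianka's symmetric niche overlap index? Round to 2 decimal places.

0.64

Proportions for Cottus cognatus (n=256): 105/256=0.4102, 18/256=0.0703, 119/256=0.4648, 9/256=0.0352, 4/256=0.0156, 1/256=0.0039
Proportions for Cottus bairdii (n=187): 17/187=0.0909, 37/187=0.1979, 47/187=0.2513, 28/187=0.1497, 46/187=0.2460, 12/187=0.0642
Σ p₁ᵢp₂ᵢ = 0.037287 + 0.013912 + 0.116804 + 0.005269 + 0.003838 + 0.000250 = 0.177360
Σp_1ᵢ² = 0.4102² + 0.0703² + 0.4648² + 0.0352² + 0.0156² + 0.0039² = 0.168264 + 0.004942 + 0.216039 + 0.001239 + 0.000243 + 0.000015 = 0.390742
Σp_2ᵢ² = 0.0909² + 0.1979² + 0.2513² + 0.1497² + 0.2460² + 0.0642² = 0.008263 + 0.039164 + 0.063152 + 0.022410 + 0.060516 + 0.004122 = 0.197627
O = 0.177360 / √(0.390742 × 0.197627) = 0.177360 / 0.2778870 = 0.6382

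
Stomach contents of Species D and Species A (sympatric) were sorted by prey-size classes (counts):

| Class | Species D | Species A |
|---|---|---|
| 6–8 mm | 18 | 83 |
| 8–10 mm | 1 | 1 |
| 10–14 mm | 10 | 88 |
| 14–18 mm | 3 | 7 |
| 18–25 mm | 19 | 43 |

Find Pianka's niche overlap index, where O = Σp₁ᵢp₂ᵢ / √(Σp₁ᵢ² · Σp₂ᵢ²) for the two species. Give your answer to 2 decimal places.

Proportions for Species D (n=51): 18/51=0.3529, 1/51=0.0196, 10/51=0.1961, 3/51=0.0588, 19/51=0.3725
Proportions for Species A (n=222): 83/222=0.3739, 1/222=0.0045, 88/222=0.3964, 7/222=0.0315, 43/222=0.1937
Σ p₁ᵢp₂ᵢ = 0.131949 + 0.000088 + 0.077734 + 0.001852 + 0.072153 = 0.283776
Σp_1ᵢ² = 0.3529² + 0.0196² + 0.1961² + 0.0588² + 0.3725² = 0.124538 + 0.000384 + 0.038455 + 0.003457 + 0.138756 = 0.305590
Σp_2ᵢ² = 0.3739² + 0.0045² + 0.3964² + 0.0315² + 0.1937² = 0.139801 + 0.000020 + 0.157133 + 0.000992 + 0.037520 = 0.335466
O = 0.283776 / √(0.305590 × 0.335466) = 0.283776 / 0.3201797 = 0.8863

0.89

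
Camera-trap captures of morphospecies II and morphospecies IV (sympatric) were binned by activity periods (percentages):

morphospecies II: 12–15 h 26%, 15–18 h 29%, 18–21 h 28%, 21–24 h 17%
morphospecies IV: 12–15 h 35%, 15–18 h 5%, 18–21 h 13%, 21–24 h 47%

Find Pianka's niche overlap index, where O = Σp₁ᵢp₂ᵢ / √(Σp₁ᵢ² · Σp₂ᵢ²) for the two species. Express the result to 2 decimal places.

0.72

Convert percentages to proportions (divide by 100).
Σ p₁ᵢp₂ᵢ = 0.0910 + 0.0145 + 0.0364 + 0.0799 = 0.2218
Σp_1ᵢ² = 0.26² + 0.29² + 0.28² + 0.17² = 0.0676 + 0.0841 + 0.0784 + 0.0289 = 0.2590
Σp_2ᵢ² = 0.35² + 0.05² + 0.13² + 0.47² = 0.1225 + 0.0025 + 0.0169 + 0.2209 = 0.3628
O = 0.2218 / √(0.2590 × 0.3628) = 0.2218 / 0.30654 = 0.7236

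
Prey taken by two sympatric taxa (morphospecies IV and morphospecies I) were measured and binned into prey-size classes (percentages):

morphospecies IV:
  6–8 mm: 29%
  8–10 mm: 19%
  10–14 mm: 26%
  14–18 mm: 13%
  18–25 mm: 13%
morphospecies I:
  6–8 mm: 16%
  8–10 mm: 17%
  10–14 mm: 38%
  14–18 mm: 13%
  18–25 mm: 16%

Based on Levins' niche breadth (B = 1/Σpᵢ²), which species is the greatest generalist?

morphospecies IV

Convert percentages to proportions (divide by 100).
Σp_IVᵢ² = 0.29² + 0.19² + 0.26² + 0.13² + 0.13² = 0.0841 + 0.0361 + 0.0676 + 0.0169 + 0.0169 = 0.2216
B_IV = 1 / 0.2216 = 4.5126
Σp_Iᵢ² = 0.16² + 0.17² + 0.38² + 0.13² + 0.16² = 0.0256 + 0.0289 + 0.1444 + 0.0169 + 0.0256 = 0.2414
B_I = 1 / 0.2414 = 4.1425
Highest B → broadest niche (most generalist): morphospecies IV (B = 4.51).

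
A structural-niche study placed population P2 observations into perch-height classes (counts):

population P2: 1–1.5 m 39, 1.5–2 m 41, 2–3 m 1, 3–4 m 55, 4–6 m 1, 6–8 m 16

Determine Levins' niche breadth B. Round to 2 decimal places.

3.61

Proportions for population P2 (n=153): 39/153=0.2549, 41/153=0.2680, 1/153=0.0065, 55/153=0.3595, 1/153=0.0065, 16/153=0.1046
Σpᵢ² = 0.2549² + 0.2680² + 0.0065² + 0.3595² + 0.0065² + 0.1046² = 0.064974 + 0.071824 + 0.000042 + 0.129240 + 0.000042 + 0.010941 = 0.277063
B = 1 / 0.277063 = 3.6093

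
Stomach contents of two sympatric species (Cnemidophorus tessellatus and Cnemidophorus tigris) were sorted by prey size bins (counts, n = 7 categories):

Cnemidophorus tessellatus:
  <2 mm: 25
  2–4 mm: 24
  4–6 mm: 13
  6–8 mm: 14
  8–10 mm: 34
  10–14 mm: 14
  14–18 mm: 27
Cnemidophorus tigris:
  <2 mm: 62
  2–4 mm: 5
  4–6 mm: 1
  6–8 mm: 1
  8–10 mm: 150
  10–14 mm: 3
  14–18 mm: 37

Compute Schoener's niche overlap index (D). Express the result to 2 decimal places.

0.57

Proportions for Cnemidophorus tessellatus (n=151): 25/151=0.1656, 24/151=0.1589, 13/151=0.0861, 14/151=0.0927, 34/151=0.2252, 14/151=0.0927, 27/151=0.1788
Proportions for Cnemidophorus tigris (n=259): 62/259=0.2394, 5/259=0.0193, 1/259=0.0039, 1/259=0.0039, 150/259=0.5792, 3/259=0.0116, 37/259=0.1429
Σ|p₁ᵢ − p₂ᵢ| = 0.0738 + 0.1396 + 0.0822 + 0.0888 + 0.3540 + 0.0811 + 0.0359 = 0.8554
D = 1 − ½ × 0.8554 = 1 − 0.42770 = 0.57230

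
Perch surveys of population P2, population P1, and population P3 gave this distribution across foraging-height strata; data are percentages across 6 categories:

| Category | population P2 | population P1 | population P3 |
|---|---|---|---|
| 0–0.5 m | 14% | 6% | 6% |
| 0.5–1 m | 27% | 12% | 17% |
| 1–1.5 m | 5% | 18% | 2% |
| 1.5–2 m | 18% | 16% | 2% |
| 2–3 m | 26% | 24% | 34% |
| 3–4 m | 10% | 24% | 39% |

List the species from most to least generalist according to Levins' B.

Convert percentages to proportions (divide by 100).
Σp_P2ᵢ² = 0.14² + 0.27² + 0.05² + 0.18² + 0.26² + 0.10² = 0.0196 + 0.0729 + 0.0025 + 0.0324 + 0.0676 + 0.0100 = 0.2050
B_P2 = 1 / 0.2050 = 4.8780
Σp_P1ᵢ² = 0.06² + 0.12² + 0.18² + 0.16² + 0.24² + 0.24² = 0.0036 + 0.0144 + 0.0324 + 0.0256 + 0.0576 + 0.0576 = 0.1912
B_P1 = 1 / 0.1912 = 5.2301
Σp_P3ᵢ² = 0.06² + 0.17² + 0.02² + 0.02² + 0.34² + 0.39² = 0.0036 + 0.0289 + 0.0004 + 0.0004 + 0.1156 + 0.1521 = 0.3010
B_P3 = 1 / 0.3010 = 3.3223
Ranking by B (broadest → narrowest): population P1 (5.23) > population P2 (4.88) > population P3 (3.32)

population P1 > population P2 > population P3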